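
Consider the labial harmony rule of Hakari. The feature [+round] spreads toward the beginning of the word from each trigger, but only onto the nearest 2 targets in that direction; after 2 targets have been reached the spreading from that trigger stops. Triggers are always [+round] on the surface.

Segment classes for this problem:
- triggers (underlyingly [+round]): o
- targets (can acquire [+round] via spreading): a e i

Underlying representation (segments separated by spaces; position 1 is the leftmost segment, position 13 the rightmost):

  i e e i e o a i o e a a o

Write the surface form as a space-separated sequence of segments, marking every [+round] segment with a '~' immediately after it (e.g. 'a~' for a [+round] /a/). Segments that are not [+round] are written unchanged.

i e e i~ e~ o~ a~ i~ o~ e a~ a~ o~

From /o/ at 6 leftward: 5 /e/ → [+round]; 4 /i/ → [+round]; bound reached.
From /o/ at 9 leftward: 8 /i/ → [+round]; 7 /a/ → [+round]; bound reached.
From /o/ at 13 leftward: 12 /a/ → [+round]; 11 /a/ → [+round]; bound reached.
Targets with no active source: positions 1 2 3 10 stay [-round].
[+round] positions on the surface: 4 5 6 7 8 9 11 12 13.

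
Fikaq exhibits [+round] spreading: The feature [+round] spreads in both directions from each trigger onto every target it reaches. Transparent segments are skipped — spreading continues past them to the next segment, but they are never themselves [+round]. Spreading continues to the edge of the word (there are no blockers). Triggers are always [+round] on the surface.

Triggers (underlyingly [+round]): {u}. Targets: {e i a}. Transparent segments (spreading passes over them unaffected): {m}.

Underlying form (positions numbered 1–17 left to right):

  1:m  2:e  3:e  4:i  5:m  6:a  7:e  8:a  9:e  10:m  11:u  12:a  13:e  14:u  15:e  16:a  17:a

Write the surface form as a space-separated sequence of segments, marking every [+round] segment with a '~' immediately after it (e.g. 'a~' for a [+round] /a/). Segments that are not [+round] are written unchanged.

m e~ e~ i~ m a~ e~ a~ e~ m u~ a~ e~ u~ e~ a~ a~

From /u/ at 11 rightward: 12 /a/ → [+round]; 13 /e/ → [+round]; 14 /u/ is itself a trigger — this domain ends here.
From /u/ at 11 leftward: 10 /m/ transparent; 9 /e/ → [+round]; 8 /a/ → [+round]; 7 /e/ → [+round]; 6 /a/ → [+round]; 5 /m/ transparent; 4 /i/ → [+round]; 3 /e/ → [+round]; 2 /e/ → [+round]; 1 /m/ transparent; word edge.
From /u/ at 14 rightward: 15 /e/ → [+round]; 16 /a/ → [+round]; 17 /a/ → [+round]; word edge.
From /u/ at 14 leftward: 13 /e/ → [+round]; 12 /a/ → [+round]; 11 /u/ is itself a trigger — this domain ends here.
[+round] positions on the surface: 2 3 4 6 7 8 9 11 12 13 14 15 16 17.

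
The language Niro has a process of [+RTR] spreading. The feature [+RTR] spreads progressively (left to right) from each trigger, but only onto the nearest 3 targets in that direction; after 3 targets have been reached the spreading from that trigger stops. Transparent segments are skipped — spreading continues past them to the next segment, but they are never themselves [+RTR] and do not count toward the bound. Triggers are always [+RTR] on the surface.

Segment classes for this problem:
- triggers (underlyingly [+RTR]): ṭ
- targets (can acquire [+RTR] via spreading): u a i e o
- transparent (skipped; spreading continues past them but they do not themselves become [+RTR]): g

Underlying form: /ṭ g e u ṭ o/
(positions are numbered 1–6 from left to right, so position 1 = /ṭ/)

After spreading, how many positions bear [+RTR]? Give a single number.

From /ṭ/ at 1 rightward: 2 /g/ transparent; 3 /e/ → [+RTR]; 4 /u/ → [+RTR]; 5 /ṭ/ is itself a trigger — this domain ends here.
From /ṭ/ at 5 rightward: 6 /o/ → [+RTR]; word edge.
[+RTR] positions on the surface: 1 3 4 5 6.

5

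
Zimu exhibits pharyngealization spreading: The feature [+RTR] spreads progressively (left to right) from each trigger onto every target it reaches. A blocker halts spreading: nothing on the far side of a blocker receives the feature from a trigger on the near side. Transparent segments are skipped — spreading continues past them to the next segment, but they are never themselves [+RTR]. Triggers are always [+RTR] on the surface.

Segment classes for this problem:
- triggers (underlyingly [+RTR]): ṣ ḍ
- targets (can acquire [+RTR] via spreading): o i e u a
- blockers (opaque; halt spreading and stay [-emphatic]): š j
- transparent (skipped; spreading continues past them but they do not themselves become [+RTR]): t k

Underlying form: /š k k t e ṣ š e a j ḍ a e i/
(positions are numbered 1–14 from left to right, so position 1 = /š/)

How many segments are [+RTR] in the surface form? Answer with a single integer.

5

From /ṣ/ at 6 rightward: 7 /š/ blocks.
From /ḍ/ at 11 rightward: 12 /a/ → [+RTR]; 13 /e/ → [+RTR]; 14 /i/ → [+RTR]; word edge.
Targets with no active source: positions 5 8 9 stay [-emphatic].
[+RTR] positions on the surface: 6 11 12 13 14.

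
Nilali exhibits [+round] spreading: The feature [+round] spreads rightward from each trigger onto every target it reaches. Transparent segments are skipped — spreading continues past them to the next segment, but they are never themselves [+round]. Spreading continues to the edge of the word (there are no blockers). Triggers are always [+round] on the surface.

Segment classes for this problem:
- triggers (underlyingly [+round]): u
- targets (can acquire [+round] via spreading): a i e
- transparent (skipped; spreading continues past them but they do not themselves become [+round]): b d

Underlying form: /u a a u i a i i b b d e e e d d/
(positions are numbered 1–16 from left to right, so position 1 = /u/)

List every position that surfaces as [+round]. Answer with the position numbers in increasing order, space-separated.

From /u/ at 1 rightward: 2 /a/ → [+round]; 3 /a/ → [+round]; 4 /u/ is itself a trigger — this domain ends here.
From /u/ at 4 rightward: 5 /i/ → [+round]; 6 /a/ → [+round]; 7 /i/ → [+round]; 8 /i/ → [+round]; 9 /b/ transparent; 10 /b/ transparent; 11 /d/ transparent; 12 /e/ → [+round]; 13 /e/ → [+round]; 14 /e/ → [+round]; 15 /d/ transparent; 16 /d/ transparent; word edge.

1 2 3 4 5 6 7 8 12 13 14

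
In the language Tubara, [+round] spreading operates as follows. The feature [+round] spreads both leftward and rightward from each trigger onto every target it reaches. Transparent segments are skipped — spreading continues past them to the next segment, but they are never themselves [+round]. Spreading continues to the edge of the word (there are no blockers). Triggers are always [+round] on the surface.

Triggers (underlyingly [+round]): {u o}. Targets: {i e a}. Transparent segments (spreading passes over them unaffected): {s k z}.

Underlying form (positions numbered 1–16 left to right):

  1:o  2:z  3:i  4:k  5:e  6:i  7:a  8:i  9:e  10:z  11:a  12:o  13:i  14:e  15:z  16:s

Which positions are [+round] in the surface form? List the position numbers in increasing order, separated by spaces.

From /o/ at 1 rightward: 2 /z/ transparent; 3 /i/ → [+round]; 4 /k/ transparent; 5 /e/ → [+round]; 6 /i/ → [+round]; 7 /a/ → [+round]; 8 /i/ → [+round]; 9 /e/ → [+round]; 10 /z/ transparent; 11 /a/ → [+round]; 12 /o/ is itself a trigger — this domain ends here.
From /o/ at 1 leftward: word edge.
From /o/ at 12 rightward: 13 /i/ → [+round]; 14 /e/ → [+round]; 15 /z/ transparent; 16 /s/ transparent; word edge.
From /o/ at 12 leftward: 11 /a/ → [+round]; 10 /z/ transparent; 9 /e/ → [+round]; 8 /i/ → [+round]; 7 /a/ → [+round]; 6 /i/ → [+round]; 5 /e/ → [+round]; 4 /k/ transparent; 3 /i/ → [+round]; 2 /z/ transparent; 1 /o/ is itself a trigger — this domain ends here.

1 3 5 6 7 8 9 11 12 13 14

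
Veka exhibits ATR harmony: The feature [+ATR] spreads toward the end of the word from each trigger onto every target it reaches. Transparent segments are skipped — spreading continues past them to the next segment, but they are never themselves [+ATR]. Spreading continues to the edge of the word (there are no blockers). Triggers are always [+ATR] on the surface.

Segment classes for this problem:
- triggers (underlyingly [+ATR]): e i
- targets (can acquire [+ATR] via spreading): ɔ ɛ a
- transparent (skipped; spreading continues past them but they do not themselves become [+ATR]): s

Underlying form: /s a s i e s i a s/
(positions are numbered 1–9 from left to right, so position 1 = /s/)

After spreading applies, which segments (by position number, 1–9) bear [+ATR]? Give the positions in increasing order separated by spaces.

From /i/ at 4 rightward: 5 /e/ is itself a trigger — this domain ends here.
From /e/ at 5 rightward: 6 /s/ transparent; 7 /i/ is itself a trigger — this domain ends here.
From /i/ at 7 rightward: 8 /a/ → [+ATR]; 9 /s/ transparent; word edge.
Target with no active source: position 2 stays [-ATR].

4 5 7 8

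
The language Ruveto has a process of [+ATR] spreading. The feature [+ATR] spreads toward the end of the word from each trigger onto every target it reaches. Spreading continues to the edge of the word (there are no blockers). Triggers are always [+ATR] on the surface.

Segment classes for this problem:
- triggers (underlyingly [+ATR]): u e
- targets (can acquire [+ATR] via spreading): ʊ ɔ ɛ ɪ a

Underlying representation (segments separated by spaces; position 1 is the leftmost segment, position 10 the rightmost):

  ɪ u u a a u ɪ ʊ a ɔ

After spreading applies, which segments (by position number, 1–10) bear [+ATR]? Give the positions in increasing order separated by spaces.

From /u/ at 2 rightward: 3 /u/ is itself a trigger — this domain ends here.
From /u/ at 3 rightward: 4 /a/ → [+ATR]; 5 /a/ → [+ATR]; 6 /u/ is itself a trigger — this domain ends here.
From /u/ at 6 rightward: 7 /ɪ/ → [+ATR]; 8 /ʊ/ → [+ATR]; 9 /a/ → [+ATR]; 10 /ɔ/ → [+ATR]; word edge.
Target with no active source: position 1 stays [-ATR].

2 3 4 5 6 7 8 9 10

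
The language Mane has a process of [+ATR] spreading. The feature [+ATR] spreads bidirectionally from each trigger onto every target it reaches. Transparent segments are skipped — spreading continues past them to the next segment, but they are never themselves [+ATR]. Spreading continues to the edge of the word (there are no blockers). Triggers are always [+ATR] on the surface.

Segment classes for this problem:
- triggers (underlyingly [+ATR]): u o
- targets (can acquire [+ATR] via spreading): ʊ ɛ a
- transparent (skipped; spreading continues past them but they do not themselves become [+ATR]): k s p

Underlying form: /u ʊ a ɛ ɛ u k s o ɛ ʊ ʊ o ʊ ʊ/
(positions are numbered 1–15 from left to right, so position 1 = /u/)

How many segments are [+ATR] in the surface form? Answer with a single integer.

13

From /u/ at 1 rightward: 2 /ʊ/ → [+ATR]; 3 /a/ → [+ATR]; 4 /ɛ/ → [+ATR]; 5 /ɛ/ → [+ATR]; 6 /u/ is itself a trigger — this domain ends here.
From /u/ at 1 leftward: word edge.
From /u/ at 6 rightward: 7 /k/ transparent; 8 /s/ transparent; 9 /o/ is itself a trigger — this domain ends here.
From /u/ at 6 leftward: 5 /ɛ/ → [+ATR]; 4 /ɛ/ → [+ATR]; 3 /a/ → [+ATR]; 2 /ʊ/ → [+ATR]; 1 /u/ is itself a trigger — this domain ends here.
From /o/ at 9 rightward: 10 /ɛ/ → [+ATR]; 11 /ʊ/ → [+ATR]; 12 /ʊ/ → [+ATR]; 13 /o/ is itself a trigger — this domain ends here.
From /o/ at 9 leftward: 8 /s/ transparent; 7 /k/ transparent; 6 /u/ is itself a trigger — this domain ends here.
From /o/ at 13 rightward: 14 /ʊ/ → [+ATR]; 15 /ʊ/ → [+ATR]; word edge.
From /o/ at 13 leftward: 12 /ʊ/ → [+ATR]; 11 /ʊ/ → [+ATR]; 10 /ɛ/ → [+ATR]; 9 /o/ is itself a trigger — this domain ends here.
[+ATR] positions on the surface: 1 2 3 4 5 6 9 10 11 12 13 14 15.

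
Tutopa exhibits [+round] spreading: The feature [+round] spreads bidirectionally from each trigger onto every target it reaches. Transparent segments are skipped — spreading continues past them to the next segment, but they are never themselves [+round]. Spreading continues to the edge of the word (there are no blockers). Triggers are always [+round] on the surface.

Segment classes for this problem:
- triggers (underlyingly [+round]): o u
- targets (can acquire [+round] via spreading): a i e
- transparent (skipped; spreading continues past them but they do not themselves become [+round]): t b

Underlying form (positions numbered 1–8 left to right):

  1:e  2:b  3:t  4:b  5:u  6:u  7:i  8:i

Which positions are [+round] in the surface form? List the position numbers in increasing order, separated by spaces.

1 5 6 7 8

From /u/ at 5 rightward: 6 /u/ is itself a trigger — this domain ends here.
From /u/ at 5 leftward: 4 /b/ transparent; 3 /t/ transparent; 2 /b/ transparent; 1 /e/ → [+round]; word edge.
From /u/ at 6 rightward: 7 /i/ → [+round]; 8 /i/ → [+round]; word edge.
From /u/ at 6 leftward: 5 /u/ is itself a trigger — this domain ends here.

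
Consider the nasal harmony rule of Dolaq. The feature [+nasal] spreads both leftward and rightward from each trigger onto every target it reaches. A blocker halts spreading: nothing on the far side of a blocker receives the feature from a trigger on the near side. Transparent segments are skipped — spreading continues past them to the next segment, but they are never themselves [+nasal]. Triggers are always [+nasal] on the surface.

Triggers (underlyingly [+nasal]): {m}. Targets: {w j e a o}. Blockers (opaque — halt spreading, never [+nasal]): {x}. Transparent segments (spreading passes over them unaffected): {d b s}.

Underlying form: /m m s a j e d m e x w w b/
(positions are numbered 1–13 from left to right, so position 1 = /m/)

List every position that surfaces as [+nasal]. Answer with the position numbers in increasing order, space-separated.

From /m/ at 1 rightward: 2 /m/ is itself a trigger — this domain ends here.
From /m/ at 1 leftward: word edge.
From /m/ at 2 rightward: 3 /s/ transparent; 4 /a/ → [+nasal]; 5 /j/ → [+nasal]; 6 /e/ → [+nasal]; 7 /d/ transparent; 8 /m/ is itself a trigger — this domain ends here.
From /m/ at 2 leftward: 1 /m/ is itself a trigger — this domain ends here.
From /m/ at 8 rightward: 9 /e/ → [+nasal]; 10 /x/ blocks.
From /m/ at 8 leftward: 7 /d/ transparent; 6 /e/ → [+nasal]; 5 /j/ → [+nasal]; 4 /a/ → [+nasal]; 3 /s/ transparent; 2 /m/ is itself a trigger — this domain ends here.
Targets with no active source: positions 11 12 stay [-nasal].

1 2 4 5 6 8 9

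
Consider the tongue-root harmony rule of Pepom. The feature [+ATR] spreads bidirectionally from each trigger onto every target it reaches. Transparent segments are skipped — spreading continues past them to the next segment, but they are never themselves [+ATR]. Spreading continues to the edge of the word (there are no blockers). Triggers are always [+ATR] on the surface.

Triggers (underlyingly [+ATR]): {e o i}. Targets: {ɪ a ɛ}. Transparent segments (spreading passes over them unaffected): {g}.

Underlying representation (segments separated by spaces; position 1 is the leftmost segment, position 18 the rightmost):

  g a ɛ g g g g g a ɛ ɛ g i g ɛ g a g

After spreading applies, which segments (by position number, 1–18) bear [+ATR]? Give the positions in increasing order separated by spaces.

From /i/ at 13 rightward: 14 /g/ transparent; 15 /ɛ/ → [+ATR]; 16 /g/ transparent; 17 /a/ → [+ATR]; 18 /g/ transparent; word edge.
From /i/ at 13 leftward: 12 /g/ transparent; 11 /ɛ/ → [+ATR]; 10 /ɛ/ → [+ATR]; 9 /a/ → [+ATR]; 8 /g/ transparent; 7 /g/ transparent; 6 /g/ transparent; 5 /g/ transparent; 4 /g/ transparent; 3 /ɛ/ → [+ATR]; 2 /a/ → [+ATR]; 1 /g/ transparent; word edge.

2 3 9 10 11 13 15 17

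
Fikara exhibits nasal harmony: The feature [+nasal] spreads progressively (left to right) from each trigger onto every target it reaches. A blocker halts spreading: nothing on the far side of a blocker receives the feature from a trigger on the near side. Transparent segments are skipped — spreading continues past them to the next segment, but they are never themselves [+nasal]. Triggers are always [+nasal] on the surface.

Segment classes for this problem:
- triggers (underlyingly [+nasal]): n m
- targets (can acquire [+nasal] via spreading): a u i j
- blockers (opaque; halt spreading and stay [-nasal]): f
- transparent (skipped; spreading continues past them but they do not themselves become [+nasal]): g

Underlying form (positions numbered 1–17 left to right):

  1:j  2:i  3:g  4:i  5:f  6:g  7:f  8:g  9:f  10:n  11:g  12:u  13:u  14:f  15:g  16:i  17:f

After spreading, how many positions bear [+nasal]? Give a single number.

3

From /n/ at 10 rightward: 11 /g/ transparent; 12 /u/ → [+nasal]; 13 /u/ → [+nasal]; 14 /f/ blocks.
Targets with no active source: positions 1 2 4 16 stay [-nasal].
[+nasal] positions on the surface: 10 12 13.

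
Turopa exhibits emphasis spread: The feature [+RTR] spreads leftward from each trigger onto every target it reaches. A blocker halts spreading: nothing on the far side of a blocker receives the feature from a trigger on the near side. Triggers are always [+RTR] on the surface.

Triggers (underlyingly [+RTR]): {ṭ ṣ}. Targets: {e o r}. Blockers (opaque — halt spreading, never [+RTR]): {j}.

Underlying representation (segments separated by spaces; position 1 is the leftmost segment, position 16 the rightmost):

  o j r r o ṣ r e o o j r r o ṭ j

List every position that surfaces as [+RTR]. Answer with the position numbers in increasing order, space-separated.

From /ṣ/ at 6 leftward: 5 /o/ → [+RTR]; 4 /r/ → [+RTR]; 3 /r/ → [+RTR]; 2 /j/ blocks.
From /ṭ/ at 15 leftward: 14 /o/ → [+RTR]; 13 /r/ → [+RTR]; 12 /r/ → [+RTR]; 11 /j/ blocks.
Targets with no active source: positions 1 7 8 9 10 stay [-emphatic].

3 4 5 6 12 13 14 15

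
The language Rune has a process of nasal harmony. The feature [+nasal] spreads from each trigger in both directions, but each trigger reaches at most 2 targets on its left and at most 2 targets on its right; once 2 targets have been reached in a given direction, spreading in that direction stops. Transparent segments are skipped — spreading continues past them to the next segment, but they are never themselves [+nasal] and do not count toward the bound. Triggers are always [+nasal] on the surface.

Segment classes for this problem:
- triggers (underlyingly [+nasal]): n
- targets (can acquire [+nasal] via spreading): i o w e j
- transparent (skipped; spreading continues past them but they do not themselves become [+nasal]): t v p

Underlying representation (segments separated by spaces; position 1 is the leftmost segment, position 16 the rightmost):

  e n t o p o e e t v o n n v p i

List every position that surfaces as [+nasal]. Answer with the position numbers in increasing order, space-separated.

1 2 4 6 8 11 12 13 16

From /n/ at 2 rightward: 3 /t/ transparent; 4 /o/ → [+nasal]; 5 /p/ transparent; 6 /o/ → [+nasal]; bound reached.
From /n/ at 2 leftward: 1 /e/ → [+nasal]; word edge.
From /n/ at 12 rightward: 13 /n/ is itself a trigger — this domain ends here.
From /n/ at 12 leftward: 11 /o/ → [+nasal]; 10 /v/ transparent; 9 /t/ transparent; 8 /e/ → [+nasal]; bound reached.
From /n/ at 13 rightward: 14 /v/ transparent; 15 /p/ transparent; 16 /i/ → [+nasal]; word edge.
From /n/ at 13 leftward: 12 /n/ is itself a trigger — this domain ends here.
Target with no active source: position 7 stays [-nasal].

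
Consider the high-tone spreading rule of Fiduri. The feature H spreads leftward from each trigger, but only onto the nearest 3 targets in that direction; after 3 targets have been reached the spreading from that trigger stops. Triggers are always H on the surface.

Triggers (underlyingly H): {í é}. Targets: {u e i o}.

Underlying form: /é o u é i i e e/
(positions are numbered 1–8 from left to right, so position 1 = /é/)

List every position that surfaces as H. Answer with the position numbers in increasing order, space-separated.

1 2 3 4

From /é/ at 1 leftward: word edge.
From /é/ at 4 leftward: 3 /u/ → H; 2 /o/ → H; 1 /é/ is itself a trigger — this domain ends here.
Targets with no active source: positions 5 6 7 8 stay [-high tone].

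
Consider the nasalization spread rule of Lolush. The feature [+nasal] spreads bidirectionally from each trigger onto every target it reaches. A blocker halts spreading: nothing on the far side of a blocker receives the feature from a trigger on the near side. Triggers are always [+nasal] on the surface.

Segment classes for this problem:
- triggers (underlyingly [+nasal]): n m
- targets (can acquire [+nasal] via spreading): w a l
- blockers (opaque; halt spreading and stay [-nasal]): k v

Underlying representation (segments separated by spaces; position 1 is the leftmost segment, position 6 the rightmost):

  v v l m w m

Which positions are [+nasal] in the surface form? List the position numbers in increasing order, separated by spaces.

From /m/ at 4 rightward: 5 /w/ → [+nasal]; 6 /m/ is itself a trigger — this domain ends here.
From /m/ at 4 leftward: 3 /l/ → [+nasal]; 2 /v/ blocks.
From /m/ at 6 rightward: word edge.
From /m/ at 6 leftward: 5 /w/ → [+nasal]; 4 /m/ is itself a trigger — this domain ends here.

3 4 5 6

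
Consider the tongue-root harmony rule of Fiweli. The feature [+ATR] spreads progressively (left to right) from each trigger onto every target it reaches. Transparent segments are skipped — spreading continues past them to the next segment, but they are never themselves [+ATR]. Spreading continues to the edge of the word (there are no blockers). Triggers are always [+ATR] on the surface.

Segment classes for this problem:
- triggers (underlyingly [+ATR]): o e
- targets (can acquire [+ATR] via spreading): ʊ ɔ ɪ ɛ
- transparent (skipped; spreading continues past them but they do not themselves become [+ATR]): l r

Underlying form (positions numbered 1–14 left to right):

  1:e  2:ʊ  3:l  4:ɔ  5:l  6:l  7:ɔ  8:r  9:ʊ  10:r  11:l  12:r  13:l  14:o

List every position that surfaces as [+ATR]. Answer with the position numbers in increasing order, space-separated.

1 2 4 7 9 14

From /e/ at 1 rightward: 2 /ʊ/ → [+ATR]; 3 /l/ transparent; 4 /ɔ/ → [+ATR]; 5 /l/ transparent; 6 /l/ transparent; 7 /ɔ/ → [+ATR]; 8 /r/ transparent; 9 /ʊ/ → [+ATR]; 10 /r/ transparent; 11 /l/ transparent; 12 /r/ transparent; 13 /l/ transparent; 14 /o/ is itself a trigger — this domain ends here.
From /o/ at 14 rightward: word edge.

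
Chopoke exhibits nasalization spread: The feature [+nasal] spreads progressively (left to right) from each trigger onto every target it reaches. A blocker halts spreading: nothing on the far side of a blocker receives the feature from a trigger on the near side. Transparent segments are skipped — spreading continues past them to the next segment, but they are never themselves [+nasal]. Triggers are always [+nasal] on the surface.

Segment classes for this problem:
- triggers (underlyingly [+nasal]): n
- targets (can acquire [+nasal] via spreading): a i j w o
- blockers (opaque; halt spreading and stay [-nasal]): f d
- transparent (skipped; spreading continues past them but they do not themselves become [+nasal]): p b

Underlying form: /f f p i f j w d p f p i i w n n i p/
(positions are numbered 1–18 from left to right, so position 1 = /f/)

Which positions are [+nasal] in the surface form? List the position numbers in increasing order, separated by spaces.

From /n/ at 15 rightward: 16 /n/ is itself a trigger — this domain ends here.
From /n/ at 16 rightward: 17 /i/ → [+nasal]; 18 /p/ transparent; word edge.
Targets with no active source: positions 4 6 7 12 13 14 stay [-nasal].

15 16 17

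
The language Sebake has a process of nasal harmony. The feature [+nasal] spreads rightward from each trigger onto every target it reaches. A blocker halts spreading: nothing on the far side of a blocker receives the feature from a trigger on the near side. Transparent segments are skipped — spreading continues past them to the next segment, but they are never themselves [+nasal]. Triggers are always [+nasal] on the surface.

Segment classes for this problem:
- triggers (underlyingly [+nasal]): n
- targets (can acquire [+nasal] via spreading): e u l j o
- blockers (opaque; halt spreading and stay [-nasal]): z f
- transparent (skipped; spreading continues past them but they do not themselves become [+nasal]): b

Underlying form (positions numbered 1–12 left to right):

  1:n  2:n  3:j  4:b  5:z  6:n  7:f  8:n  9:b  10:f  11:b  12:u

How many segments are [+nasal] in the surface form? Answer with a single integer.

From /n/ at 1 rightward: 2 /n/ is itself a trigger — this domain ends here.
From /n/ at 2 rightward: 3 /j/ → [+nasal]; 4 /b/ transparent; 5 /z/ blocks.
From /n/ at 6 rightward: 7 /f/ blocks.
From /n/ at 8 rightward: 9 /b/ transparent; 10 /f/ blocks.
Target with no active source: position 12 stays [-nasal].
[+nasal] positions on the surface: 1 2 3 6 8.

5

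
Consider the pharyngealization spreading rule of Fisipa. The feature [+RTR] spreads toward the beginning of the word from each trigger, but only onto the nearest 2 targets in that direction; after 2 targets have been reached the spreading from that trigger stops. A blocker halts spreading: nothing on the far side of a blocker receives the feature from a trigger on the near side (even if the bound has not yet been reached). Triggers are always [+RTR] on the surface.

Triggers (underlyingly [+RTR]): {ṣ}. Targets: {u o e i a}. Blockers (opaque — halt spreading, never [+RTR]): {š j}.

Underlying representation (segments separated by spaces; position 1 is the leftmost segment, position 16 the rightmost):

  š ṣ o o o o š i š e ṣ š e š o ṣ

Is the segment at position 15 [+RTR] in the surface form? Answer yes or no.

yes

From /ṣ/ at 2 leftward: 1 /š/ blocks.
From /ṣ/ at 11 leftward: 10 /e/ → [+RTR]; 9 /š/ blocks.
From /ṣ/ at 16 leftward: 15 /o/ → [+RTR]; 14 /š/ blocks.
Targets with no active source: positions 3 4 5 6 8 13 stay [-emphatic].
[+RTR] positions on the surface: 2 10 11 15 16.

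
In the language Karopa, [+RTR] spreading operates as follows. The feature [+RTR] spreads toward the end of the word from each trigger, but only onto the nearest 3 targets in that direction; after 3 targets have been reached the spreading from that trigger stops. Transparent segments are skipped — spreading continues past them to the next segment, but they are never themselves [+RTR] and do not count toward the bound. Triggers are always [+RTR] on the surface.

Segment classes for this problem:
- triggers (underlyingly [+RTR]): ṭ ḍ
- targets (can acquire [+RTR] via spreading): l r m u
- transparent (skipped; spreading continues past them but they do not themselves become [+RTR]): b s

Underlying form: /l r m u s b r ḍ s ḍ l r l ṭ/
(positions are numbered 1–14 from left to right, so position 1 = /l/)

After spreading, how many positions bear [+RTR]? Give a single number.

6

From /ḍ/ at 8 rightward: 9 /s/ transparent; 10 /ḍ/ is itself a trigger — this domain ends here.
From /ḍ/ at 10 rightward: 11 /l/ → [+RTR]; 12 /r/ → [+RTR]; 13 /l/ → [+RTR]; bound reached.
From /ṭ/ at 14 rightward: word edge.
Targets with no active source: positions 1 2 3 4 7 stay [-emphatic].
[+RTR] positions on the surface: 8 10 11 12 13 14.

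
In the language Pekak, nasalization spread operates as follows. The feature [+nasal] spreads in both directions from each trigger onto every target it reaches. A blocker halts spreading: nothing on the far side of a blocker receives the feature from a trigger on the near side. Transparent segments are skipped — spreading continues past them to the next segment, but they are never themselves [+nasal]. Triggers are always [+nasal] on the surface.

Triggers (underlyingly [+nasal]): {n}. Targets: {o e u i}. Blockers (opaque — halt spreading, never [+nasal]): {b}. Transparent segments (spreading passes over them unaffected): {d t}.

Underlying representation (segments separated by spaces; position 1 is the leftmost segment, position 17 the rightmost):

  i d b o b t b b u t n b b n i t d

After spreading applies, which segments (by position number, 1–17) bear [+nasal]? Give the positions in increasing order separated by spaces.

9 11 14 15

From /n/ at 11 rightward: 12 /b/ blocks.
From /n/ at 11 leftward: 10 /t/ transparent; 9 /u/ → [+nasal]; 8 /b/ blocks.
From /n/ at 14 rightward: 15 /i/ → [+nasal]; 16 /t/ transparent; 17 /d/ transparent; word edge.
From /n/ at 14 leftward: 13 /b/ blocks.
Targets with no active source: positions 1 4 stay [-nasal].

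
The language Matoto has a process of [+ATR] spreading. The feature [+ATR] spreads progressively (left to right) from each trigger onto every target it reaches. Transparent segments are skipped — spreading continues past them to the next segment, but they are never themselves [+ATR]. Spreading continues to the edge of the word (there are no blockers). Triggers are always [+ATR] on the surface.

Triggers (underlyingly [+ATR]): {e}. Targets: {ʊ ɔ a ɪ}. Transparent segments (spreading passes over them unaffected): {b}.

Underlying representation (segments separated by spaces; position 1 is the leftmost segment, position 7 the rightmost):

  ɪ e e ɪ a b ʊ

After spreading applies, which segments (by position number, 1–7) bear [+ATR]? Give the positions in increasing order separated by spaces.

2 3 4 5 7

From /e/ at 2 rightward: 3 /e/ is itself a trigger — this domain ends here.
From /e/ at 3 rightward: 4 /ɪ/ → [+ATR]; 5 /a/ → [+ATR]; 6 /b/ transparent; 7 /ʊ/ → [+ATR]; word edge.
Target with no active source: position 1 stays [-ATR].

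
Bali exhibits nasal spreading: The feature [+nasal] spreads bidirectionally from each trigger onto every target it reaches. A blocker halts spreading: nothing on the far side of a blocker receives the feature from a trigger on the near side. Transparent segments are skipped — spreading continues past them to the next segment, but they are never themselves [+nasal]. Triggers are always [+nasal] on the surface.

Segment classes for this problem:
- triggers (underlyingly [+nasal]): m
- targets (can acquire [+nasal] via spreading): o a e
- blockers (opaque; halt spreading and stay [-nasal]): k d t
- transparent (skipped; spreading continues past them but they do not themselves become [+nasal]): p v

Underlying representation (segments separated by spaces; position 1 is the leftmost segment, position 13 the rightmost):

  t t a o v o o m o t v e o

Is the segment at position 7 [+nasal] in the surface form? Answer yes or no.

yes

From /m/ at 8 rightward: 9 /o/ → [+nasal]; 10 /t/ blocks.
From /m/ at 8 leftward: 7 /o/ → [+nasal]; 6 /o/ → [+nasal]; 5 /v/ transparent; 4 /o/ → [+nasal]; 3 /a/ → [+nasal]; 2 /t/ blocks.
Targets with no active source: positions 12 13 stay [-nasal].
[+nasal] positions on the surface: 3 4 6 7 8 9.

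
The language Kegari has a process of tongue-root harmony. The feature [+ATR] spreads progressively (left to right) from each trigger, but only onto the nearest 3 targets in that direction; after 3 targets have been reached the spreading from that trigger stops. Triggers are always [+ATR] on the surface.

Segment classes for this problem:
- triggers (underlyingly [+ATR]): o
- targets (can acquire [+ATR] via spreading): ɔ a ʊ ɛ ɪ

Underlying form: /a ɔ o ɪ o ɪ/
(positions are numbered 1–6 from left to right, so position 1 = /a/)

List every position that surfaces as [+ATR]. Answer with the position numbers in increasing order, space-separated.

From /o/ at 3 rightward: 4 /ɪ/ → [+ATR]; 5 /o/ is itself a trigger — this domain ends here.
From /o/ at 5 rightward: 6 /ɪ/ → [+ATR]; word edge.
Targets with no active source: positions 1 2 stay [-ATR].

3 4 5 6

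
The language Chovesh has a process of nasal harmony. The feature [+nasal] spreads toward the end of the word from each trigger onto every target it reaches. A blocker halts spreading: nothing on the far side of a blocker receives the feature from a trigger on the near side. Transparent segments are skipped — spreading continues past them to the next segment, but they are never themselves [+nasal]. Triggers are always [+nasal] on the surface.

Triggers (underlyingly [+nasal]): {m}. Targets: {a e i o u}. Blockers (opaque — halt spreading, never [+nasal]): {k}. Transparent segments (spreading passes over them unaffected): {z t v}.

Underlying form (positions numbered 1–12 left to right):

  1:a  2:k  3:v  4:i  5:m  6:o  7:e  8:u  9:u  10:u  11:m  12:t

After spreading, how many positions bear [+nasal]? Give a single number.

7

From /m/ at 5 rightward: 6 /o/ → [+nasal]; 7 /e/ → [+nasal]; 8 /u/ → [+nasal]; 9 /u/ → [+nasal]; 10 /u/ → [+nasal]; 11 /m/ is itself a trigger — this domain ends here.
From /m/ at 11 rightward: 12 /t/ transparent; word edge.
Targets with no active source: positions 1 4 stay [-nasal].
[+nasal] positions on the surface: 5 6 7 8 9 10 11.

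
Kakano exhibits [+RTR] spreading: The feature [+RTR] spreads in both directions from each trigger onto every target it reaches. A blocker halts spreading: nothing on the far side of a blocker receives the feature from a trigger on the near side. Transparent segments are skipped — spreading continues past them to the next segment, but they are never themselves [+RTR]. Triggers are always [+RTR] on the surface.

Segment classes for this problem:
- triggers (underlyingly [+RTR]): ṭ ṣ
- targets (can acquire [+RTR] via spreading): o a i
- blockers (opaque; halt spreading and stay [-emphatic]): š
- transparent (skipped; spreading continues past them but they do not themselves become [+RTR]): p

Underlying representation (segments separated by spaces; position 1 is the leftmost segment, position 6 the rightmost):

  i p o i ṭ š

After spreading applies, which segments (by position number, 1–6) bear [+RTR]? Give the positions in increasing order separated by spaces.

1 3 4 5

From /ṭ/ at 5 rightward: 6 /š/ blocks.
From /ṭ/ at 5 leftward: 4 /i/ → [+RTR]; 3 /o/ → [+RTR]; 2 /p/ transparent; 1 /i/ → [+RTR]; word edge.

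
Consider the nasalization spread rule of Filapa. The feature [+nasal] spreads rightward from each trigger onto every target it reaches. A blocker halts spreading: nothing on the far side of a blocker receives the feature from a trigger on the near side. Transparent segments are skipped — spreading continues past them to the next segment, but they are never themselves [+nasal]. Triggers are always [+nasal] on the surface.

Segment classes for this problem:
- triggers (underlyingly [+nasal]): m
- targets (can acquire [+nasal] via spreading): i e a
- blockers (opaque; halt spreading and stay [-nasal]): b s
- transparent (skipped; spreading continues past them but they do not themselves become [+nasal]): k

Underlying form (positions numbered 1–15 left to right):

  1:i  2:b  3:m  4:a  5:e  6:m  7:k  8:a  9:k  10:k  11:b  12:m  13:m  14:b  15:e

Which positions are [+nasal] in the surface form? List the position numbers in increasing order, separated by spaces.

From /m/ at 3 rightward: 4 /a/ → [+nasal]; 5 /e/ → [+nasal]; 6 /m/ is itself a trigger — this domain ends here.
From /m/ at 6 rightward: 7 /k/ transparent; 8 /a/ → [+nasal]; 9 /k/ transparent; 10 /k/ transparent; 11 /b/ blocks.
From /m/ at 12 rightward: 13 /m/ is itself a trigger — this domain ends here.
From /m/ at 13 rightward: 14 /b/ blocks.
Targets with no active source: positions 1 15 stay [-nasal].

3 4 5 6 8 12 13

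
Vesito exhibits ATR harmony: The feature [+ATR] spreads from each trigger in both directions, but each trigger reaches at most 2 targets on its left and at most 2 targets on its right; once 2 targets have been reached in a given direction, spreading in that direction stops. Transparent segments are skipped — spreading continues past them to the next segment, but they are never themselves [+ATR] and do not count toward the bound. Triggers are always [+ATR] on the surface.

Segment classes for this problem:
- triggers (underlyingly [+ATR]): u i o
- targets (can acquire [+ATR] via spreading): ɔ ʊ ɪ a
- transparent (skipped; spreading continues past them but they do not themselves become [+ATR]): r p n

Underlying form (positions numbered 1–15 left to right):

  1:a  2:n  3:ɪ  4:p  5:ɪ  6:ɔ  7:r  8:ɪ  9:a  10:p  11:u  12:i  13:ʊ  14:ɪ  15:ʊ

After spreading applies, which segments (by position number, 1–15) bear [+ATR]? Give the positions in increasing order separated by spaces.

From /u/ at 11 rightward: 12 /i/ is itself a trigger — this domain ends here.
From /u/ at 11 leftward: 10 /p/ transparent; 9 /a/ → [+ATR]; 8 /ɪ/ → [+ATR]; bound reached.
From /i/ at 12 rightward: 13 /ʊ/ → [+ATR]; 14 /ɪ/ → [+ATR]; bound reached.
From /i/ at 12 leftward: 11 /u/ is itself a trigger — this domain ends here.
Targets with no active source: positions 1 3 5 6 15 stay [-ATR].

8 9 11 12 13 14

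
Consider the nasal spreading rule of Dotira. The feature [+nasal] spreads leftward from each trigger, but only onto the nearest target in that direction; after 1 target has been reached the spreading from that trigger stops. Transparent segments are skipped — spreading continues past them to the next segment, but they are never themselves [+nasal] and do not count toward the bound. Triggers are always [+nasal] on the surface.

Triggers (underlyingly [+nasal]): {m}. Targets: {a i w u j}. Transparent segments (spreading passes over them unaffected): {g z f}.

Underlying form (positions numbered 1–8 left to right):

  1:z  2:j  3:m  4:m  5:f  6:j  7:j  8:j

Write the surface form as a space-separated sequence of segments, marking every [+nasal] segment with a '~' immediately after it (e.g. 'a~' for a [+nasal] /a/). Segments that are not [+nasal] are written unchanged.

From /m/ at 3 leftward: 2 /j/ → [+nasal]; bound reached.
From /m/ at 4 leftward: 3 /m/ is itself a trigger — this domain ends here.
Targets with no active source: positions 6 7 8 stay [-nasal].
[+nasal] positions on the surface: 2 3 4.

z j~ m~ m~ f j j j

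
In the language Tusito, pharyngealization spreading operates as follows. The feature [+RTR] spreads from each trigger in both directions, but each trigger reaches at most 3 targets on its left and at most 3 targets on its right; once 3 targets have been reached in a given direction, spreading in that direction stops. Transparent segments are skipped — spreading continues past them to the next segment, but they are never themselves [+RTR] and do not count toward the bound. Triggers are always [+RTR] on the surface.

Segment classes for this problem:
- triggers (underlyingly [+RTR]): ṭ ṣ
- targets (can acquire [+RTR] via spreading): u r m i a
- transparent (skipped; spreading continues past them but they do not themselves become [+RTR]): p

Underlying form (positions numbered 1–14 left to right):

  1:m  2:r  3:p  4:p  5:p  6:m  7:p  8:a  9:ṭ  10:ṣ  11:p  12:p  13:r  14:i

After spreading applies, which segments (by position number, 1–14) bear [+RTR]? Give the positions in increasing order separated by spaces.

2 6 8 9 10 13 14

From /ṭ/ at 9 rightward: 10 /ṣ/ is itself a trigger — this domain ends here.
From /ṭ/ at 9 leftward: 8 /a/ → [+RTR]; 7 /p/ transparent; 6 /m/ → [+RTR]; 5 /p/ transparent; 4 /p/ transparent; 3 /p/ transparent; 2 /r/ → [+RTR]; bound reached.
From /ṣ/ at 10 rightward: 11 /p/ transparent; 12 /p/ transparent; 13 /r/ → [+RTR]; 14 /i/ → [+RTR]; word edge.
From /ṣ/ at 10 leftward: 9 /ṭ/ is itself a trigger — this domain ends here.
Target with no active source: position 1 stays [-emphatic].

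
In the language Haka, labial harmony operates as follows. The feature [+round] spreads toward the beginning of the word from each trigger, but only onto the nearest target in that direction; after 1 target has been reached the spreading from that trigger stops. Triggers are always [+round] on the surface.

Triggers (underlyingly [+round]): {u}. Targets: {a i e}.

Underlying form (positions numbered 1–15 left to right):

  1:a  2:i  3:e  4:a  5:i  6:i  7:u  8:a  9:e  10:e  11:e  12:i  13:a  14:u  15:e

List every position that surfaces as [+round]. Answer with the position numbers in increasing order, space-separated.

6 7 13 14

From /u/ at 7 leftward: 6 /i/ → [+round]; bound reached.
From /u/ at 14 leftward: 13 /a/ → [+round]; bound reached.
Targets with no active source: positions 1 2 3 4 5 8 9 10 11 12 15 stay [-round].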